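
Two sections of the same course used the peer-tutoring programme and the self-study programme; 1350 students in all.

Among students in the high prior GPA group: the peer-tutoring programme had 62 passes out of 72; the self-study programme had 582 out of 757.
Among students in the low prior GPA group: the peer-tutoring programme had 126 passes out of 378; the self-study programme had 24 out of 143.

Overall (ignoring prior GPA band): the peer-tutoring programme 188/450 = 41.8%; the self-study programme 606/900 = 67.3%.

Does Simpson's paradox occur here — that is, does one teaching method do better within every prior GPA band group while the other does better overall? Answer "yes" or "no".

Within each prior GPA band level (high prior GPA 86.1% vs 76.9%; low prior GPA 33.3% vs 16.8%), the peer-tutoring programme has the higher rate every time. Pooled: 41.8% vs 67.3% — the self-study programme has the higher rate overall. The two comparisons disagree.

yes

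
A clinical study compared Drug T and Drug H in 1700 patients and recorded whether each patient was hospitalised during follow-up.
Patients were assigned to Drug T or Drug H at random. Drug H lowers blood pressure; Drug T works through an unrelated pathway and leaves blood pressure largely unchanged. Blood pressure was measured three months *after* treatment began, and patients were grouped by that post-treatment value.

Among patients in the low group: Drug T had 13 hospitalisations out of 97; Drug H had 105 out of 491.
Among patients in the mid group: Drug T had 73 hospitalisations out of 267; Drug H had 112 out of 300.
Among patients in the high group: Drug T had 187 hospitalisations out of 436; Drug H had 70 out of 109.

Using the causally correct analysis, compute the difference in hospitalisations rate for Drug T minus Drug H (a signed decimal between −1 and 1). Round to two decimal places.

+0.02

The blood pressure-specific comparison favours Drug T throughout, but the pooled figures favour Drug H. The question is whether to condition on blood pressure.
Blood pressure is downstream of the drug. One should not condition on a consequence of treatment, so the overall rates are the right comparison.
The causal difference is the pooled difference: 0.341 − 0.319 = +0.022.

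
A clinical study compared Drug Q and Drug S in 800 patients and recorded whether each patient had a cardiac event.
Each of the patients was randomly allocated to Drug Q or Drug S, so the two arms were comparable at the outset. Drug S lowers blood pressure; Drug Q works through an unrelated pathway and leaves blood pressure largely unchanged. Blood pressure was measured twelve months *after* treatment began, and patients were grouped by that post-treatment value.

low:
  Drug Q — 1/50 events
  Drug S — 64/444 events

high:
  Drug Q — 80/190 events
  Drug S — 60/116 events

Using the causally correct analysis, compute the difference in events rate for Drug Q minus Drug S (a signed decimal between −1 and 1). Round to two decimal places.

Blood pressure here is a post-treatment variable shaped by the drug; conditioning on it would introduce bias rather than remove it. The overall comparison is the causal one.
The causal difference is the pooled difference: 0.338 − 0.221 = +0.116.

+0.12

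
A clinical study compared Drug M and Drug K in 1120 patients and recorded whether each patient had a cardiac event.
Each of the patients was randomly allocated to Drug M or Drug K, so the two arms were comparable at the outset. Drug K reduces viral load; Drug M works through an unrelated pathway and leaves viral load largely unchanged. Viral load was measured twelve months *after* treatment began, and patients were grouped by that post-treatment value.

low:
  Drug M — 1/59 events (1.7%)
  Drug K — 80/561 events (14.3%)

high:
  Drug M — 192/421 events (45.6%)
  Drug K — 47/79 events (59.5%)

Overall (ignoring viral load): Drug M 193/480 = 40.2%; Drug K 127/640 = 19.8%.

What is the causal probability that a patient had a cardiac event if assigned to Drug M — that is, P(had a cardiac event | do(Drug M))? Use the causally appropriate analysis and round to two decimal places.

0.40

Viral load is recorded after the drug and is itself shifted by it — it sits on the causal path from drug to outcome. Conditioning on a mediator would strip out part of the effect we want; the pooled comparison gives the total causal effect.
So P(outcome | do(Drug M)) is just the pooled rate for Drug M: 193/480 = 0.402.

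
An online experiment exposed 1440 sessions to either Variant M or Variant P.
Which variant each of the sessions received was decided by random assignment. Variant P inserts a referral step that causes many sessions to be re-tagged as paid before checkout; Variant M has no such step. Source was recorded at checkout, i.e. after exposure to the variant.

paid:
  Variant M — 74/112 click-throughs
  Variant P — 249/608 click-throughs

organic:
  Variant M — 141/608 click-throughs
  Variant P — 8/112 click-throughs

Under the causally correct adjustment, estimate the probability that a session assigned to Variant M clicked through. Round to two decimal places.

0.30

Stratifying would compare variants among sessions the variants themselves sorted into traffic source groups — a form of selection on an intermediate. The unconditioned pooled rates give the total causal effect.
So P(outcome | do(Variant M)) is just the pooled rate for Variant M: 215/720 = 0.299.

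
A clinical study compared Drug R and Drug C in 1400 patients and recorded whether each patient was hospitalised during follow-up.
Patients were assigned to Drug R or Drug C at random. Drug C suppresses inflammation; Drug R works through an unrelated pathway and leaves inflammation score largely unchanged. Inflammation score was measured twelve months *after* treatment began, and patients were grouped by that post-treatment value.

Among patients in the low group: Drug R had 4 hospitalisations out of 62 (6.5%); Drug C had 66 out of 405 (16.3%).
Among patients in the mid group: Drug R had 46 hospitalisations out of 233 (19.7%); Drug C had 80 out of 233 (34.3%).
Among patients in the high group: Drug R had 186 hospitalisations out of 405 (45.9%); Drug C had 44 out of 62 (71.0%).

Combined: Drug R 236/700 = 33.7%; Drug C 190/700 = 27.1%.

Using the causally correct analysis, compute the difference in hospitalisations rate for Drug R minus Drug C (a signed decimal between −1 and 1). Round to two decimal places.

+0.07

Stratifying would compare drugs among patients the drugs themselves sorted into inflammation score groups — a form of selection on an intermediate. The unconditioned pooled rates give the total causal effect.
The causal difference is the pooled difference: 0.337 − 0.271 = +0.066.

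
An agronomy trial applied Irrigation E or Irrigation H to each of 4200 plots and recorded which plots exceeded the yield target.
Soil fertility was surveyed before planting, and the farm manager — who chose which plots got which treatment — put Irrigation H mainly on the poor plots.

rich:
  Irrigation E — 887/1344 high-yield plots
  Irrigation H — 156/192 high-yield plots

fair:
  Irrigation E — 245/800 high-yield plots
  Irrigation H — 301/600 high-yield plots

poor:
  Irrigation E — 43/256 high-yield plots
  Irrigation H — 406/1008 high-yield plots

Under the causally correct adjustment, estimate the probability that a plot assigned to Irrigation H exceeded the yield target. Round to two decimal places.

0.59

Soil fertility differs across irrigations for reasons unrelated to any effect of the irrigation itself, and it separately predicts the outcome — a classic confounder. We must compare within soil fertility levels.
Standardising Irrigation H to the population soil fertility mix: 0.366·156/192 + 0.333·301/600 + 0.301·406/1008 = 0.586.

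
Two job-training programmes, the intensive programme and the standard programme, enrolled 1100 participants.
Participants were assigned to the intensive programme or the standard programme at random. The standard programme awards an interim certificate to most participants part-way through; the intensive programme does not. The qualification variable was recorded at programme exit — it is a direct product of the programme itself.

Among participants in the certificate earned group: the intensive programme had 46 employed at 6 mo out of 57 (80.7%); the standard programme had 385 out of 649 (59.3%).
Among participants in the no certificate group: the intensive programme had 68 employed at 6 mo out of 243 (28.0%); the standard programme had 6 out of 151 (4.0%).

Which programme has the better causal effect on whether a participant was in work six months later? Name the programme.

The stratified and pooled comparisons disagree (the intensive programme wins within each qualification attained during the programme; the standard programme wins overall), so the answer turns on the causal role of qualification attained during the programme.
Qualification attained during the programme here is a post-treatment variable shaped by the programme; conditioning on it would introduce bias rather than remove it. The overall comparison is the causal one.
Pooled: the intensive programme 38.0% vs the standard programme 48.9%; the standard programme is higher overall.

the standard programme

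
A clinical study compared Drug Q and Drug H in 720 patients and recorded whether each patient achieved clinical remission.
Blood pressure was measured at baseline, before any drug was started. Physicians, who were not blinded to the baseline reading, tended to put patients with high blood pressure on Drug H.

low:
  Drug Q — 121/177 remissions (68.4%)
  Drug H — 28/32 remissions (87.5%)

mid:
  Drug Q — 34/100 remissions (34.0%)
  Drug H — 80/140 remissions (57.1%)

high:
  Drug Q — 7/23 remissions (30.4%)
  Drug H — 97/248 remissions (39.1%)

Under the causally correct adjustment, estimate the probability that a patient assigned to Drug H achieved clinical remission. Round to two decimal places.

0.59

Since blood pressure is a pre-existing factor (not a product of the drug) and it affects the outcome on its own, it is a confounder. The stratified rates, not the pooled rate, identify the causal effect.
Standardising Drug H to the population blood pressure mix: 0.290·28/32 + 0.333·80/140 + 0.376·97/248 = 0.592.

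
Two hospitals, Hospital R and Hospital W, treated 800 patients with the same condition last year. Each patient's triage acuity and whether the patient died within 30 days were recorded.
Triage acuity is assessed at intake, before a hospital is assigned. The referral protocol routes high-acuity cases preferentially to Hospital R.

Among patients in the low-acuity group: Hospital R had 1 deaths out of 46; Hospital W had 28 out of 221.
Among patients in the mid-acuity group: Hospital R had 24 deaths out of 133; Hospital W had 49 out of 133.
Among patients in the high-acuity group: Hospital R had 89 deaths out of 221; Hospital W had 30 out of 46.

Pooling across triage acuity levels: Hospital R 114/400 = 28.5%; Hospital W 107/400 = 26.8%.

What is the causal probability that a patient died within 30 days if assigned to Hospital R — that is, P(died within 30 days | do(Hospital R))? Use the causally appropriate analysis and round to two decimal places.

Triage acuity is set before the hospital has any effect — it is not caused by the hospital — and it independently drives the outcome. That makes it a confounder, so the causal comparison is within triage acuity levels.
Standardising Hospital R to the population triage acuity mix: 0.334·1/46 + 0.333·24/133 + 0.334·89/221 = 0.202.

0.20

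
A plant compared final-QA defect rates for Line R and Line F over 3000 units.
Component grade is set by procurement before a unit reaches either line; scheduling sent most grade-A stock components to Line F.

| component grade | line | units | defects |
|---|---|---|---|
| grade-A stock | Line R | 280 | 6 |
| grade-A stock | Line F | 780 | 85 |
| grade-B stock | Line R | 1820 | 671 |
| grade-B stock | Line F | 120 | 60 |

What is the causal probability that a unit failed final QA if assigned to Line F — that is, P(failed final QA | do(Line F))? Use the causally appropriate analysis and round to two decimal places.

The stratified and pooled comparisons disagree (Line R wins within each component grade; Line F wins overall), so the answer turns on the causal role of component grade.
Here component grade is a common cause — it drives both which line a case falls under and the outcome. The crude comparison mixes populations; the stratum-specific rates are the causally relevant ones.
Standardising Line F to the population component grade mix: 0.353·85/780 + 0.647·60/120 = 0.362.

0.36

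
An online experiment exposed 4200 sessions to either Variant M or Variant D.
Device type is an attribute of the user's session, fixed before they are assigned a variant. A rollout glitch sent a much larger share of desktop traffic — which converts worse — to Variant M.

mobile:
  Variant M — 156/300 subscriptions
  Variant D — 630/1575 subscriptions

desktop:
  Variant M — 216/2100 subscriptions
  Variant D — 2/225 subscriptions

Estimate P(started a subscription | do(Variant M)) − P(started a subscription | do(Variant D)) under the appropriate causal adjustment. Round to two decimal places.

The device type-specific comparison favours Variant M throughout, but the pooled figures favour Variant D. The question is whether to condition on device type.
Since device type is a pre-existing factor (not a product of the variant) and it affects the outcome on its own, it is a confounder. The stratified rates, not the pooled rate, identify the causal effect.
Adjusting over the population distribution of device type: 0.446·(0.520−0.400) + 0.554·(0.103−0.009) = +0.106.

+0.11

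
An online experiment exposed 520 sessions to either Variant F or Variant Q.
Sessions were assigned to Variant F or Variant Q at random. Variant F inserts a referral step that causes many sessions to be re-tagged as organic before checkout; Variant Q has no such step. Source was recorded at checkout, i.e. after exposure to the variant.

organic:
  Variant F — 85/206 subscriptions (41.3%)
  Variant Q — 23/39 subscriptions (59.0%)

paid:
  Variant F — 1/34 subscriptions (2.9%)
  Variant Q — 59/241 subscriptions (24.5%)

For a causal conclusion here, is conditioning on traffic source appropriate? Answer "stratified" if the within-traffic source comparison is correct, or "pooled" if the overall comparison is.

pooled

Because the variant influences traffic source, traffic source is a post-treatment mediator, not a confounder. Stratifying on it would bias the estimate; the causal effect is the crude pooled difference.
Pooled: Variant F 35.8% vs Variant Q 29.3%; Variant F is higher overall.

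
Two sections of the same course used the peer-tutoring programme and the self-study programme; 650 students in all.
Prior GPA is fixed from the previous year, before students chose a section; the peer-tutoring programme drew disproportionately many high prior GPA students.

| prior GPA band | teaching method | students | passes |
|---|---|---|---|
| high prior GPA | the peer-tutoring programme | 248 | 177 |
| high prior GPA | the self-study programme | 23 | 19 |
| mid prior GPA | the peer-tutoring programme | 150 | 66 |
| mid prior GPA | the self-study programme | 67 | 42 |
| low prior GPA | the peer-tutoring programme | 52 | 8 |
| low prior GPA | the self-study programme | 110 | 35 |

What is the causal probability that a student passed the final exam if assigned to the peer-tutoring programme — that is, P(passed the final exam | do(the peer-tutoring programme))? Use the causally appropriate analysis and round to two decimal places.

0.48

Prior GPA band satisfies the back-door criterion: it is not a descendant of the teaching method, and it blocks the spurious path from teaching method to outcome. Adjusting for it (i.e., using the within-prior GPA band rates) gives the causal effect.
Standardising the peer-tutoring programme to the population prior GPA band mix: 0.417·177/248 + 0.334·66/150 + 0.249·8/52 = 0.483.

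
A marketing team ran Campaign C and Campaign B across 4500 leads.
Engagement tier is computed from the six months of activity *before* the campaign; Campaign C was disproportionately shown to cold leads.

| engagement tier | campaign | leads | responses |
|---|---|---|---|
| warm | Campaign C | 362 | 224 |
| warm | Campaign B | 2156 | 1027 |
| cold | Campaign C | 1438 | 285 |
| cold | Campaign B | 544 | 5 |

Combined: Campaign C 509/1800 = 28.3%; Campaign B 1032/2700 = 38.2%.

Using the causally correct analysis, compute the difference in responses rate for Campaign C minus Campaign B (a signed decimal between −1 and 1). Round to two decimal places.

The imbalance in engagement tier arose from how leads were allocated, not from anything the campaign did; and engagement tier independently affects the outcome. The pooled gap is confounded — condition on engagement tier.
Adjusting over the population distribution of engagement tier: 0.560·(0.619−0.476) + 0.440·(0.198−0.009) = +0.163.

+0.16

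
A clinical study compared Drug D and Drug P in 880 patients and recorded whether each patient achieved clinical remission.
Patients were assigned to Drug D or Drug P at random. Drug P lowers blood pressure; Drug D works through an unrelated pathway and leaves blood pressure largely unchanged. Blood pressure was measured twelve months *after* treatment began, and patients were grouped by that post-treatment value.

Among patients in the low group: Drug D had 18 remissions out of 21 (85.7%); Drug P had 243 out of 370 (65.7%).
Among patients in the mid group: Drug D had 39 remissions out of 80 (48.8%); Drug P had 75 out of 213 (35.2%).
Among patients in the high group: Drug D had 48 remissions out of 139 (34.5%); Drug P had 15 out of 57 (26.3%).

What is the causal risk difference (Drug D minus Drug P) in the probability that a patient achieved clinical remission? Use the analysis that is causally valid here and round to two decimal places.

Blood pressure lies on the pathway drug → blood pressure → outcome, so adjusting for it blocks the indirect effect. For the total causal effect of drug, use the unadjusted pooled rates.
The causal difference is the pooled difference: 0.438 − 0.520 = -0.083.

-0.08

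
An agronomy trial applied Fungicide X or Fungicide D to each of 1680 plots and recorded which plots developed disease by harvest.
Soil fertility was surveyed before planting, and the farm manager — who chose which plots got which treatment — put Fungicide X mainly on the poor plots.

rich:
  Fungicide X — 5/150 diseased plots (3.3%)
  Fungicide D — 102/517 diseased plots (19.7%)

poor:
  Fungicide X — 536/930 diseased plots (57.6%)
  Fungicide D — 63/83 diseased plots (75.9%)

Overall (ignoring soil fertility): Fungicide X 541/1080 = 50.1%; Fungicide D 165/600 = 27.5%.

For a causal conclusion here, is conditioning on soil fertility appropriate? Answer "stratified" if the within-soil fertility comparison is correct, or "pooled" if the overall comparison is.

The soil fertility-specific comparison favours Fungicide X throughout, but the pooled figures favour Fungicide D. The question is whether to condition on soil fertility.
Soil fertility differs across fungicides for reasons unrelated to any effect of the fungicide itself, and it separately predicts the outcome — a classic confounder. We must compare within soil fertility levels.
Within each level — rich: 3.3% vs 19.7%; poor: 57.6% vs 75.9% — Fungicide X is lower every time.

stratified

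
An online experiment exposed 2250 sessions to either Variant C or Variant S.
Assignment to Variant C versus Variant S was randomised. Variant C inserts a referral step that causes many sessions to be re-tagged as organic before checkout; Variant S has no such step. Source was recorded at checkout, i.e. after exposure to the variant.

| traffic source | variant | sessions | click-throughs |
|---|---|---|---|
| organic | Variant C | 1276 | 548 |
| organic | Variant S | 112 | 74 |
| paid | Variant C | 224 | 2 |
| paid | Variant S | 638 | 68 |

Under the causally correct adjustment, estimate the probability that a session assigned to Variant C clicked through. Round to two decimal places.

Stratifying would compare variants among sessions the variants themselves sorted into traffic source groups — a form of selection on an intermediate. The unconditioned pooled rates give the total causal effect.
So P(outcome | do(Variant C)) is just the pooled rate for Variant C: 550/1500 = 0.367.

0.37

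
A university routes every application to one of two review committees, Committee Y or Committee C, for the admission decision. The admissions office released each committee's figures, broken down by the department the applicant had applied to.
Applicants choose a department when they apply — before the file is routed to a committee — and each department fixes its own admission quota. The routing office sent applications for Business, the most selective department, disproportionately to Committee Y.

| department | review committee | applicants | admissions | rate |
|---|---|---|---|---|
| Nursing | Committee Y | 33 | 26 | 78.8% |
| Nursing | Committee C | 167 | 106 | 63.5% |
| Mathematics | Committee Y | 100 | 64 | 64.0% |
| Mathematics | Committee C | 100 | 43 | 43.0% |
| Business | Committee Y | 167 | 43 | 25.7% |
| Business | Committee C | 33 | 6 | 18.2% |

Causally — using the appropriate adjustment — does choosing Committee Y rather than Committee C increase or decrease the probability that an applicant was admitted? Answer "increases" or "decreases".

Within every department level Committee Y has the higher rate, yet pooled Committee C does — Simpson's reversal.
Nothing the review committee does changes department; the imbalance is an allocation artefact. With department also predicting the outcome, the pooled figure is confounded, and the within-stratum comparison is the causal one.
Within each level — Nursing: 78.8% vs 63.5%; Mathematics: 64.0% vs 43.0%; Business: 25.7% vs 18.2% — Committee Y is higher every time.

increases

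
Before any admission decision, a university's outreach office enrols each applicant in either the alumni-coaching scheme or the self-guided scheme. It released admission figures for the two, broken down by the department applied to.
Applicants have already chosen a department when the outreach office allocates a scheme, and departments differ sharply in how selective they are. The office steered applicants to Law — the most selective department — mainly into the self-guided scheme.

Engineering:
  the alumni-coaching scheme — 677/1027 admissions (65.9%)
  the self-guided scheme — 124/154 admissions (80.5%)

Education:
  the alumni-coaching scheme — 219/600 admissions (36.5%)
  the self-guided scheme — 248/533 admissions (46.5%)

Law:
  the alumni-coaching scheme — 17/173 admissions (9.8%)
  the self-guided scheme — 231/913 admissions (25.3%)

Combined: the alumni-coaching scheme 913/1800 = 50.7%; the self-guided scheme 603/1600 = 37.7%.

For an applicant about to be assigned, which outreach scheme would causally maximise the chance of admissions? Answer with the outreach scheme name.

the self-guided scheme

Here department is a common cause — it drives both which outreach scheme a case falls under and the outcome. The crude comparison mixes populations; the stratum-specific rates are the causally relevant ones.
Within each level — Engineering: 65.9% vs 80.5%; Education: 36.5% vs 46.5%; Law: 9.8% vs 25.3% — the self-guided scheme is higher every time.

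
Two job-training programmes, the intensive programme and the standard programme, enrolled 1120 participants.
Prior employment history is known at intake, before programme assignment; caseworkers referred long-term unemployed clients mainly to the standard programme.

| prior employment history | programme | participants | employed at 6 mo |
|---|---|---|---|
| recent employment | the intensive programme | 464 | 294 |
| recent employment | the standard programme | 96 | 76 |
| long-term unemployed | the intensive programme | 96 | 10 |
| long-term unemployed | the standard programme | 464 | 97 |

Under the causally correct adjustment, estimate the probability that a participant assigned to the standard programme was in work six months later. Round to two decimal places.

the standard programme is higher inside every prior employment history stratum but the intensive programme is higher in aggregate. Whether to stratify depends on how prior employment history relates to the programme.
Prior employment history satisfies the back-door criterion: it is not a descendant of the programme, and it blocks the spurious path from programme to outcome. Adjusting for it (i.e., using the within-prior employment history rates) gives the causal effect.
Standardising the standard programme to the population prior employment history mix: 0.500·76/96 + 0.500·97/464 = 0.500.

0.50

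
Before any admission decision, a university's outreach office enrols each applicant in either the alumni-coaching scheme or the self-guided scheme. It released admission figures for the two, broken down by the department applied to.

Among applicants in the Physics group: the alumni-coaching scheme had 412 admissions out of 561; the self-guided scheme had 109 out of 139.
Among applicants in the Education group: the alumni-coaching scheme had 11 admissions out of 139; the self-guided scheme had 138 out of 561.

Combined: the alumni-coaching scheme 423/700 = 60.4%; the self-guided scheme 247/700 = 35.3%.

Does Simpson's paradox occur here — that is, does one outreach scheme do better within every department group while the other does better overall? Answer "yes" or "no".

Within each department level (Physics 73.4% vs 78.4%; Education 7.9% vs 24.6%), the self-guided scheme has the higher rate every time. Pooled: 60.4% vs 35.3% — the alumni-coaching scheme has the higher rate overall. The two comparisons disagree.

yes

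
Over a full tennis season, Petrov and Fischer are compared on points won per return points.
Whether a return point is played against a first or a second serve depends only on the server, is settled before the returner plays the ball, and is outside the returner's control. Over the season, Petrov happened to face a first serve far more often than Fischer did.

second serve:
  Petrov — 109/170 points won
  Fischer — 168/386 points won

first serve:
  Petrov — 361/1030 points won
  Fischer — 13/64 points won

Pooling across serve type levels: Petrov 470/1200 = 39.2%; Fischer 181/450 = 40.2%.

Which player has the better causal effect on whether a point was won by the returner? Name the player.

Petrov

Here serve type is a common cause — it drives both which player a case falls under and the outcome. The crude comparison mixes populations; the stratum-specific rates are the causally relevant ones.
Within each level — second serve: 64.1% vs 43.5%; first serve: 35.0% vs 20.3% — Petrov is higher every time.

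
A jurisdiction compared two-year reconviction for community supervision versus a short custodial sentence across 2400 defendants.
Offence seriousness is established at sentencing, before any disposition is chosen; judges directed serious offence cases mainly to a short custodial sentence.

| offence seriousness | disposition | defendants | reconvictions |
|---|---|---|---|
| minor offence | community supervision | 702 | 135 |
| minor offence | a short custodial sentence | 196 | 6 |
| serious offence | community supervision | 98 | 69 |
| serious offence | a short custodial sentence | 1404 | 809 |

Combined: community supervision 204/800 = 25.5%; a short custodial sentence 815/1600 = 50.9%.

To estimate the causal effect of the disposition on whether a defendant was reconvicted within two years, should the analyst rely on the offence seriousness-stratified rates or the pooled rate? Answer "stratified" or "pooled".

stratified

Since offence seriousness is a pre-existing factor (not a product of the disposition) and it affects the outcome on its own, it is a confounder. The stratified rates, not the pooled rate, identify the causal effect.
Within each level — minor offence: 19.2% vs 3.1%; serious offence: 70.4% vs 57.6% — a short custodial sentence is lower every time.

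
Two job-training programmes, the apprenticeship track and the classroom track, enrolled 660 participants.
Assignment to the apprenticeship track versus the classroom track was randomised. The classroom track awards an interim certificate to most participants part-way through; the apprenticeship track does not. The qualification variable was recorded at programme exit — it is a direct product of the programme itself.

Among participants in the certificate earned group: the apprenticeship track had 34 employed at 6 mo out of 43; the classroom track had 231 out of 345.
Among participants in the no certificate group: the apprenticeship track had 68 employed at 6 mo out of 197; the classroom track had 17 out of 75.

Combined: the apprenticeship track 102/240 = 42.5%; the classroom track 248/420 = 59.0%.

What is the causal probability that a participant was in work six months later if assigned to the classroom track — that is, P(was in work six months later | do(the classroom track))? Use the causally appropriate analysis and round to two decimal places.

The qualification attained during the programme-specific comparison favours the apprenticeship track throughout, but the pooled figures favour the classroom track. The question is whether to condition on qualification attained during the programme.
The distribution of qualification attained during the programme is itself part of what the programme does — it is an intermediate outcome. Holding it fixed would remove that part of the effect; the total effect is the pooled difference.
So P(outcome | do(the classroom track)) is just the pooled rate for the classroom track: 248/420 = 0.590.

0.59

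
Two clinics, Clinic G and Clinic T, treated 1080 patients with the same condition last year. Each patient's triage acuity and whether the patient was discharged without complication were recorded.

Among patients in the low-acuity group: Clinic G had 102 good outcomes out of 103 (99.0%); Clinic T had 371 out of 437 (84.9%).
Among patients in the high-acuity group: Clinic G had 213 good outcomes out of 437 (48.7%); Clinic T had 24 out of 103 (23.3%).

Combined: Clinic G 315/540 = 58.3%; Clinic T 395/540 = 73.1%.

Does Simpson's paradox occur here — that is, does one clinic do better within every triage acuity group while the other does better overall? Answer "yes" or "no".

Within each triage acuity level (low-acuity 99.0% vs 84.9%; high-acuity 48.7% vs 23.3%), Clinic G has the higher rate every time. Pooled: 58.3% vs 73.1% — Clinic T has the higher rate overall. The two comparisons disagree.

yes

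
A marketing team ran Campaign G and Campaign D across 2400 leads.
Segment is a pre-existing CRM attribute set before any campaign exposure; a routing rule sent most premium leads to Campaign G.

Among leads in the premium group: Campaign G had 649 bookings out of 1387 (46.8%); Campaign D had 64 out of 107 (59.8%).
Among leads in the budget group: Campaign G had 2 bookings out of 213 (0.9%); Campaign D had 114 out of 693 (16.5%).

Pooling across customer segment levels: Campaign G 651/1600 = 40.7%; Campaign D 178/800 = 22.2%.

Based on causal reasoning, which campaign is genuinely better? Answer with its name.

Customer segment satisfies the back-door criterion: it is not a descendant of the campaign, and it blocks the spurious path from campaign to outcome. Adjusting for it (i.e., using the within-customer segment rates) gives the causal effect.
Within each level — premium: 46.8% vs 59.8%; budget: 0.9% vs 16.5% — Campaign D is higher every time.

Campaign D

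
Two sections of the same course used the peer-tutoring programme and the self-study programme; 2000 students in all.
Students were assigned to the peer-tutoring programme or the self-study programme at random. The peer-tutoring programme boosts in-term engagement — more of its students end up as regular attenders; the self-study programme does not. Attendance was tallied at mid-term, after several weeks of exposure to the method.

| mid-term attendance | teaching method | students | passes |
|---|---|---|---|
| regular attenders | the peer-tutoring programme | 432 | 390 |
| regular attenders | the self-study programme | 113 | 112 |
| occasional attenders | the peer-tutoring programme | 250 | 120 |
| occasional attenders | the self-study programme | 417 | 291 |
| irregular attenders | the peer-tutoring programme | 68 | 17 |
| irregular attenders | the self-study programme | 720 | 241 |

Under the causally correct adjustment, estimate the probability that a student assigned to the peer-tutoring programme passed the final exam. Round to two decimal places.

0.70

The mid-term attendance-specific comparison favours the self-study programme throughout, but the pooled figures favour the peer-tutoring programme. The question is whether to condition on mid-term attendance.
Mid-term attendance is downstream of the teaching method. One should not condition on a consequence of treatment, so the overall rates are the right comparison.
So P(outcome | do(the peer-tutoring programme)) is just the pooled rate for the peer-tutoring programme: 527/750 = 0.703.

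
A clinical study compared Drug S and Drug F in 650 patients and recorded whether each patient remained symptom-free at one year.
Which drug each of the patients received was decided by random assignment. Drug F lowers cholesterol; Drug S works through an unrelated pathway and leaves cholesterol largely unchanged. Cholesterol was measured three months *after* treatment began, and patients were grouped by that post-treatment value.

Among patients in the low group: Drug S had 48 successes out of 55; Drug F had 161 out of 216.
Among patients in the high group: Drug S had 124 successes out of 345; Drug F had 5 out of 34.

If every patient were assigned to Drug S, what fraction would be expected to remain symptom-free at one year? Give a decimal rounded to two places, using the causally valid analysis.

Because the drug influences cholesterol, cholesterol is a post-treatment mediator, not a confounder. Stratifying on it would bias the estimate; the causal effect is the crude pooled difference.
So P(outcome | do(Drug S)) is just the pooled rate for Drug S: 172/400 = 0.430.

0.43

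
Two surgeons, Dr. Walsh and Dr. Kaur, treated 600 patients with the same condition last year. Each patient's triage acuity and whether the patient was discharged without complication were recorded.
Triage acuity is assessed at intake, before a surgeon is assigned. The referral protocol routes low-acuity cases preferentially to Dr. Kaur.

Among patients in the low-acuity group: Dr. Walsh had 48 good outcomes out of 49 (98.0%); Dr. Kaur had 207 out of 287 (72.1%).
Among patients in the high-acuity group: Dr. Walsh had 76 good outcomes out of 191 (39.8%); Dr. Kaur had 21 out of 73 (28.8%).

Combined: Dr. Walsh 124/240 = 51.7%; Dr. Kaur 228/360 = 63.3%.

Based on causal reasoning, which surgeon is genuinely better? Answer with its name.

Dr. Walsh

The stratified and pooled comparisons disagree (Dr. Walsh wins within each triage acuity; Dr. Kaur wins overall), so the answer turns on the causal role of triage acuity.
Triage acuity is set before the surgeon has any effect — it is not caused by the surgeon — and it independently drives the outcome. That makes it a confounder, so the causal comparison is within triage acuity levels.
Within each level — low-acuity: 98.0% vs 72.1%; high-acuity: 39.8% vs 28.8% — Dr. Walsh is higher every time.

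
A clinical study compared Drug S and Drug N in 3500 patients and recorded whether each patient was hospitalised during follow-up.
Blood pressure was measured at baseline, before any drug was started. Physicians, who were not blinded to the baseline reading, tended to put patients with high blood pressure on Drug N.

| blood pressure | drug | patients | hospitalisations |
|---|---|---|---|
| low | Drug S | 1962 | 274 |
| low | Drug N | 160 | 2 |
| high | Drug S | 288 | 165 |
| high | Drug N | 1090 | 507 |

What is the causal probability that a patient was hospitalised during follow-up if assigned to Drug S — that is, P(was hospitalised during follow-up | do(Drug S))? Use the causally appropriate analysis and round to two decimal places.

Since blood pressure is a pre-existing factor (not a product of the drug) and it affects the outcome on its own, it is a confounder. The stratified rates, not the pooled rate, identify the causal effect.
Standardising Drug S to the population blood pressure mix: 0.606·274/1962 + 0.394·165/288 = 0.310.

0.31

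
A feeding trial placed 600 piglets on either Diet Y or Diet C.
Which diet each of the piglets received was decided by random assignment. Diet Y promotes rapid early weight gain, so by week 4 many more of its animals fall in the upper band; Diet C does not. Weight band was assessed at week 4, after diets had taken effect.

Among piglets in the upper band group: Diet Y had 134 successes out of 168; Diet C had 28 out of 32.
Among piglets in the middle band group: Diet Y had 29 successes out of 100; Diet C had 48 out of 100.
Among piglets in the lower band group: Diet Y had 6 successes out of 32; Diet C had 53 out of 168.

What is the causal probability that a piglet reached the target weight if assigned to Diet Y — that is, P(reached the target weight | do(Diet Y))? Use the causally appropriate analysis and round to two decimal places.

Within every week-4 weight band level Diet C has the higher rate, yet pooled Diet Y does — Simpson's reversal.
Because the diet influences week-4 weight band, week-4 weight band is a post-treatment mediator, not a confounder. Stratifying on it would bias the estimate; the causal effect is the crude pooled difference.
So P(outcome | do(Diet Y)) is just the pooled rate for Diet Y: 169/300 = 0.563.

0.56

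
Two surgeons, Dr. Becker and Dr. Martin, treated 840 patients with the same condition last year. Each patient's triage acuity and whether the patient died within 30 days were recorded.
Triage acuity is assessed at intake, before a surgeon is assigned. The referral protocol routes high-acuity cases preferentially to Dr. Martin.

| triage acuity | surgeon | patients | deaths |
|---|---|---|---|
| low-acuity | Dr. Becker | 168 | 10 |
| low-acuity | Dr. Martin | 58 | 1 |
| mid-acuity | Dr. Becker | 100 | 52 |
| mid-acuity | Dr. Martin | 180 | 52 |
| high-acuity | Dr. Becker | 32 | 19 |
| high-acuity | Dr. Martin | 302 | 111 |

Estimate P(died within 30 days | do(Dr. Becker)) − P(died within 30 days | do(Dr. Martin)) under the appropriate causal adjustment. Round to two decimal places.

The stratified and pooled comparisons disagree (Dr. Martin wins within each triage acuity; Dr. Becker wins overall), so the answer turns on the causal role of triage acuity.
Triage acuity satisfies the back-door criterion: it is not a descendant of the surgeon, and it blocks the spurious path from surgeon to outcome. Adjusting for it (i.e., using the within-triage acuity rates) gives the causal effect.
Adjusting over the population distribution of triage acuity: 0.269·(0.060−0.017) + 0.333·(0.520−0.289) + 0.398·(0.594−0.368) = +0.178.

+0.18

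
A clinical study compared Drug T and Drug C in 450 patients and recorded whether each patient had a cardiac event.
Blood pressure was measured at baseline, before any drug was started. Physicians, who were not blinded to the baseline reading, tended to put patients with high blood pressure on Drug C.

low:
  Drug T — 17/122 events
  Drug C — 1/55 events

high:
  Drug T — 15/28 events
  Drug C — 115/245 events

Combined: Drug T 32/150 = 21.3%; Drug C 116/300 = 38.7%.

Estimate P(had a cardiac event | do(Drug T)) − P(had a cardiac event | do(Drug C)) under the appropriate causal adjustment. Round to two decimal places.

+0.09

Within every blood pressure level Drug C has the lower rate, yet pooled Drug T does — Simpson's reversal.
Here blood pressure is a common cause — it drives both which drug a case falls under and the outcome. The crude comparison mixes populations; the stratum-specific rates are the causally relevant ones.
Adjusting over the population distribution of blood pressure: 0.393·(0.139−0.018) + 0.607·(0.536−0.469) = +0.088.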